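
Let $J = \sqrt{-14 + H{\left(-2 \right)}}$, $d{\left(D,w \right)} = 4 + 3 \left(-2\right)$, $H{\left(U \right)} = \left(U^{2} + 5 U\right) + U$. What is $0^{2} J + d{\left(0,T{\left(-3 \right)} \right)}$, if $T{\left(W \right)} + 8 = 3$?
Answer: $-2$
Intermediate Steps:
$H{\left(U \right)} = U^{2} + 6 U$
$T{\left(W \right)} = -5$ ($T{\left(W \right)} = -8 + 3 = -5$)
$d{\left(D,w \right)} = -2$ ($d{\left(D,w \right)} = 4 - 6 = -2$)
$J = i \sqrt{22}$ ($J = \sqrt{-14 - 2 \left(6 - 2\right)} = \sqrt{-14 - 8} = \sqrt{-22} = i \sqrt{22} \approx 4.6904 i$)
$0^{2} J + d{\left(0,T{\left(-3 \right)} \right)} = 0^{2} i \sqrt{22} - 2 = 0 i \sqrt{22} - 2 = 0 - 2 = -2$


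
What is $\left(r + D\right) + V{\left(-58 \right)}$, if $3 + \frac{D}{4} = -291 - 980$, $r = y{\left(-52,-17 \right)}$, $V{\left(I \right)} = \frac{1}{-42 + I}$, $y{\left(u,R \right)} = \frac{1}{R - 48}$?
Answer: $- \frac{6624833}{1300} \approx -5096.0$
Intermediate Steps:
$y{\left(u,R \right)} = \frac{1}{-48 + R}$
$r = - \frac{1}{65}$ ($r = \frac{1}{-48 - 17} = \frac{1}{-65} = - \frac{1}{65} \approx -0.015385$)
$D = -5096$ ($D = -12 + 4 \left(-291 - 980\right) = -12 + 4 \left(-1271\right) = -12 - 5084 = -5096$)
$\left(r + D\right) + V{\left(-58 \right)} = \left(- \frac{1}{65} - 5096\right) + \frac{1}{-42 - 58} = - \frac{331241}{65} + \frac{1}{-100} = - \frac{331241}{65} - \frac{1}{100} = - \frac{6624833}{1300}$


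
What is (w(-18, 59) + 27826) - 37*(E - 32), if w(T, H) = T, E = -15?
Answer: 29547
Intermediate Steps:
(w(-18, 59) + 27826) - 37*(E - 32) = (-18 + 27826) - 37*(-15 - 32) = 27808 - 37*(-47) = 27808 + 1739 = 29547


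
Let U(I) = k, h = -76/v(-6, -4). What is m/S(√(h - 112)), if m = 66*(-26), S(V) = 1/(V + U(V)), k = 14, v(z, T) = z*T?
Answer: -24024 - 286*I*√4146 ≈ -24024.0 - 18415.0*I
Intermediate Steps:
v(z, T) = T*z
h = -19/6 (h = -76/((-4*(-6))) = -76/24 = -76*1/24 = -19/6 ≈ -3.1667)
U(I) = 14
S(V) = 1/(14 + V) (S(V) = 1/(V + 14) = 1/(14 + V))
m = -1716
m/S(√(h - 112)) = -(24024 + 1716*√(-19/6 - 112)) = -(24024 + 286*I*√4146) = -1716*(14 + I*√4146/6) = -24024 - 286*I*√4146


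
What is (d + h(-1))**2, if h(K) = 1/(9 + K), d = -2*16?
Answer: 65025/64 ≈ 1016.0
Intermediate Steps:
d = -32
(d + h(-1))**2 = (-32 + 1/(9 - 1))**2 = (-32 + 1/8)**2 = (-255/8)**2 = 65025/64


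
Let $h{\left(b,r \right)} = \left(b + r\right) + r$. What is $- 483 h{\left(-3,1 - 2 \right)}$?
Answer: $2415$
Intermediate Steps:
$h{\left(b,r \right)} = b + 2 r$
$- 483 h{\left(-3,1 - 2 \right)} = - 483 \left(-3 + 2 \left(1 - 2\right)\right) = - 483 \left(-3 + 2 \left(-1\right)\right) = - 483 \left(-3 - 2\right) = \left(-483\right) \left(-5\right) = 2415$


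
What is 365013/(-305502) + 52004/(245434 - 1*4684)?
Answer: -11998258957/12258267750 ≈ -0.97879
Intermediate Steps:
365013/(-305502) + 52004/(245434 - 1*4684) = 365013*(-1/305502) + 52004/(245434 - 4684) = -121671/101834 + 52004/240750 = -121671/101834 + 52004*(1/240750) = -121671/101834 + 26002/120375 = -11998258957/12258267750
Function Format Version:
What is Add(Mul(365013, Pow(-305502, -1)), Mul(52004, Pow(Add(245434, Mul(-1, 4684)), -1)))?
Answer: Rational(-11998258957, 12258267750) ≈ -0.97879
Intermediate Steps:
Add(Mul(365013, Pow(-305502, -1)), Mul(52004, Pow(Add(245434, Mul(-1, 4684)), -1))) = Add(Mul(365013, Rational(-1, 305502)), Mul(52004, Pow(Add(245434, -4684), -1))) = Add(Rational(-121671, 101834), Mul(52004, Pow(240750, -1))) = Add(Rational(-121671, 101834), Mul(52004, Rational(1, 240750))) = Add(Rational(-121671, 101834), Rational(26002, 120375)) = Rational(-11998258957, 12258267750)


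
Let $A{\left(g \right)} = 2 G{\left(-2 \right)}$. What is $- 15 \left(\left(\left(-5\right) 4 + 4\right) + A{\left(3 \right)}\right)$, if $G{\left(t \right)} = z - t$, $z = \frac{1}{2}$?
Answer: $165$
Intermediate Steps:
$z = \frac{1}{2} \approx 0.5$
$G{\left(t \right)} = \frac{1}{2} - t$
$A{\left(g \right)} = 5$ ($A{\left(g \right)} = 2 \left(\frac{1}{2} - -2\right) = 2 \left(\frac{1}{2} + 2\right) = 2 \cdot \frac{5}{2} = 5$)
$- 15 \left(\left(\left(-5\right) 4 + 4\right) + A{\left(3 \right)}\right) = - 15 \left(\left(\left(-5\right) 4 + 4\right) + 5\right) = - 15 \left(\left(-20 + 4\right) + 5\right) = - 15 \left(-16 + 5\right) = \left(-15\right) \left(-11\right) = 165$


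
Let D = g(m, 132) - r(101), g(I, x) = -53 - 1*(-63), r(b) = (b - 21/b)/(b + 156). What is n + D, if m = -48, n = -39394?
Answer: -1022300668/25957 ≈ -39384.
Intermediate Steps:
r(b) = (b - 21/b)/(156 + b)
g(I, x) = 10 (g(I, x) = -53 + 63 = 10)
D = 249390/25957 (D = 10 - (-21 + 101²)/(101*(156 + 101)) = 10 - (-21 + 10201)/(101*257) = 10 - 10180/(101*257) = 10 - 1*10180/25957 = 10 - 10180/25957 = 249390/25957 ≈ 9.6078)
n + D = -39394 + 249390/25957 = -1022300668/25957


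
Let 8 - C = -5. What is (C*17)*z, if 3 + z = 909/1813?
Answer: -1001130/1813 ≈ -552.20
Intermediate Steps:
C = 13 (C = 8 - 1*(-5) = 8 + 5 = 13)
z = -4530/1813 (z = -3 + 909/1813 = -4530/1813 ≈ -2.4986)
(C*17)*z = (13*17)*(-4530/1813) = 221*(-4530/1813) = -1001130/1813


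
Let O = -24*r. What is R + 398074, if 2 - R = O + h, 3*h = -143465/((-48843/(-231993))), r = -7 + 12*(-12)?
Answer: 10120170317/16281 ≈ 6.2159e+5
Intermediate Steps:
r = -151 (r = -7 - 144 = -151)
h = -3698097305/16281 (h = (-143465/((-48843/(-231993))))/3 = (-143465/((-48843*(-1/231993))))/3 = (-143465/5427/25777)/3 = (-143465*25777/5427)/3 = (⅓)*(-3698097305/5427) = -3698097305/16281 ≈ -2.2714e+5)
O = 3624 (O = -24*(-151) = 3624)
R = 3639127523/16281 (R = 2 - (3624 - 3698097305/16281) = 2 - 1*(-3639094961/16281) = 2 + 3639094961/16281 = 3639127523/16281 ≈ 2.2352e+5)
R + 398074 = 3639127523/16281 + 398074 = 10120170317/16281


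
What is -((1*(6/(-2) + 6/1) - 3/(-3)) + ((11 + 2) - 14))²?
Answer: -9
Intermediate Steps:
-((1*(6/(-2) + 6/1) - 3/(-3)) + ((11 + 2) - 14))² = -((1*(6*(-½) + 6*1) - 3*(-⅓)) + (13 - 14))² = -((1*(-3 + 6) + 1) - 1)² = -((1*3 + 1) - 1)² = -((3 + 1) - 1)² = -(4 - 1)² = -1*3² = -1*9 = -9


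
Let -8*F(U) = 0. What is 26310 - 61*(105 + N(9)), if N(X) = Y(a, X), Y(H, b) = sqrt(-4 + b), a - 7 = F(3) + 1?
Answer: 19905 - 61*sqrt(5) ≈ 19769.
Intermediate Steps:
F(U) = 0 (F(U) = -1/8*0 = 0)
a = 8 (a = 7 + (0 + 1) = 7 + 1 = 8)
N(X) = sqrt(-4 + X)
26310 - 61*(105 + N(9)) = 26310 - 61*(105 + sqrt(-4 + 9)) = 26310 - 61*(105 + sqrt(5)) = 26310 - (6405 + 61*sqrt(5)) = 26310 + (-6405 - 61*sqrt(5)) = 19905 - 61*sqrt(5)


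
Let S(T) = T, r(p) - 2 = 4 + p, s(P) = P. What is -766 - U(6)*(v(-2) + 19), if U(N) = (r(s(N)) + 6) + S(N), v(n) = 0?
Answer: -1222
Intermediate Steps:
r(p) = 6 + p (r(p) = 2 + (4 + p) = 6 + p)
U(N) = 12 + 2*N (U(N) = ((6 + N) + 6) + N = (12 + N) + N = 12 + 2*N)
-766 - U(6)*(v(-2) + 19) = -766 - (12 + 2*6)*(0 + 19) = -766 - (12 + 12)*19 = -766 - 24*19 = -766 - 1*456 = -766 - 456 = -1222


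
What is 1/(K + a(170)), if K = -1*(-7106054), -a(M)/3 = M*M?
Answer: 1/7019354 ≈ 1.4246e-7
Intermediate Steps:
a(M) = -3*M**2 (a(M) = -3*M*M = -3*M**2)
K = 7106054
1/(K + a(170)) = 1/(7106054 - 3*170**2) = 1/(7106054 - 3*28900) = 1/(7106054 - 86700) = 1/7019354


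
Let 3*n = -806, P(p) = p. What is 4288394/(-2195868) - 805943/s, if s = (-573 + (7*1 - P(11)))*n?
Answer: -912950302625/127651845477 ≈ -7.1519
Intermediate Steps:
n = -806/3 (n = (⅓)*(-806) = -806/3 ≈ -268.67)
s = 465062/3 (s = (-573 + (7*1 - 1*11))*(-806/3) = (-573 + (7 - 11))*(-806/3) = (-573 - 4)*(-806/3) = -577*(-806/3) = 465062/3 ≈ 1.5502e+5)
4288394/(-2195868) - 805943/s = 4288394/(-2195868) - 805943/465062/3 = 4288394*(-1/2195868) - 805943*3/465062 = -2144197/1097934 - 2417829/465062 = -912950302625/127651845477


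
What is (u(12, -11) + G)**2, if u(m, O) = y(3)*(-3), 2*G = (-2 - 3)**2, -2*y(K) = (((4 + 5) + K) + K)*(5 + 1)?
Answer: 87025/4 ≈ 21756.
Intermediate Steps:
y(K) = -27 - 6*K (y(K) = -(((4 + 5) + K) + K)*(5 + 1)/2 = -((9 + K) + K)*6/2 = -(9 + 2*K)*6/2 = -(54 + 12*K)/2 = -27 - 6*K)
G = 25/2 (G = (-2 - 3)**2/2 = (1/2)*(-5)**2 = (1/2)*25 = 25/2 ≈ 12.500)
u(m, O) = 135 (u(m, O) = (-27 - 6*3)*(-3) = (-27 - 18)*(-3) = -45*(-3) = 135)
(u(12, -11) + G)**2 = (135 + 25/2)**2 = (295/2)**2 = 87025/4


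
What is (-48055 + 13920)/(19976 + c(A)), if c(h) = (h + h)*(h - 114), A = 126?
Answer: -6827/4600 ≈ -1.4841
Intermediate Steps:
c(h) = 2*h*(-114 + h) (c(h) = (2*h)*(-114 + h) = 2*h*(-114 + h))
(-48055 + 13920)/(19976 + c(A)) = (-48055 + 13920)/(19976 + 2*126*(-114 + 126)) = -34135/(19976 + 2*126*12) = -34135/(19976 + 3024) = -34135/23000 = -34135*1/23000 = -6827/4600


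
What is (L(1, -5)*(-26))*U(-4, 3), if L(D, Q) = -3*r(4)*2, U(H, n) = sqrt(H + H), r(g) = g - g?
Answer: 0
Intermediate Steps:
r(g) = 0
U(H, n) = sqrt(2)*sqrt(H) (U(H, n) = sqrt(2*H) = sqrt(2)*sqrt(H))
L(D, Q) = 0 (L(D, Q) = -3*0*2 = 0*2 = 0)
(L(1, -5)*(-26))*U(-4, 3) = (0*(-26))*(sqrt(2)*sqrt(-4)) = 0*(sqrt(2)*(2*I)) = 0*(2*I*sqrt(2)) = 0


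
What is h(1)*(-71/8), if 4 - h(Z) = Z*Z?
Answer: -213/8 ≈ -26.625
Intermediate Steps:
h(Z) = 4 - Z**2 (h(Z) = 4 - Z*Z = 4 - Z**2)
h(1)*(-71/8) = (4 - 1*1**2)*(-71/8) = (4 - 1*1)*(-71*1/8) = (4 - 1)*(-71/8) = 3*(-71/8) = -213/8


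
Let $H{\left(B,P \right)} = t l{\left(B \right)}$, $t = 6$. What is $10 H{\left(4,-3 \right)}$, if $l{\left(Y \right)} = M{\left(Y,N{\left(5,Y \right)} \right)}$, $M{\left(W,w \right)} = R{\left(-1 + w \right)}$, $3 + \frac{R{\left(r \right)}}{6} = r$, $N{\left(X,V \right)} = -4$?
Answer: $-2880$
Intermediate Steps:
$R{\left(r \right)} = -18 + 6 r$
$M{\left(W,w \right)} = -24 + 6 w$ ($M{\left(W,w \right)} = -18 + 6 \left(-1 + w\right) = -18 + \left(-6 + 6 w\right) = -24 + 6 w$)
$l{\left(Y \right)} = -48$ ($l{\left(Y \right)} = -24 + 6 \left(-4\right) = -24 - 24 = -48$)
$H{\left(B,P \right)} = -288$ ($H{\left(B,P \right)} = 6 \left(-48\right) = -288$)
$10 H{\left(4,-3 \right)} = 10 \left(-288\right) = -2880$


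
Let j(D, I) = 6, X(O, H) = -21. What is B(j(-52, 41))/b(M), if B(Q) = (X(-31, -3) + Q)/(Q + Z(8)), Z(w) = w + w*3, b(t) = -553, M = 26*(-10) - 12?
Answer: 15/21014 ≈ 0.00071381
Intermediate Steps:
M = -272 (M = -260 - 12 = -272)
Z(w) = 4*w (Z(w) = w + 3*w = 4*w)
B(Q) = (-21 + Q)/(32 + Q) (B(Q) = (-21 + Q)/(Q + 4*8) = (-21 + Q)/(Q + 32) = (-21 + Q)/(32 + Q))
B(j(-52, 41))/b(M) = ((-21 + 6)/(32 + 6))/(-553) = (-15/38)*(-1/553) = ((1/38)*(-15))*(-1/553) = -15/38*(-1/553) = 15/21014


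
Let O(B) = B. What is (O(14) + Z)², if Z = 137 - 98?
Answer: 2809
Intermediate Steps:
Z = 39
(O(14) + Z)² = (14 + 39)² = 53² = 2809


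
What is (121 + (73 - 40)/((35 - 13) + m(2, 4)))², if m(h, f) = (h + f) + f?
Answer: 15249025/1024 ≈ 14892.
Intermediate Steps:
m(h, f) = h + 2*f (m(h, f) = (f + h) + f = h + 2*f)
(121 + (73 - 40)/((35 - 13) + m(2, 4)))² = (121 + (73 - 40)/((35 - 13) + (2 + 2*4)))² = (121 + 33/(22 + (2 + 8)))² = (121 + 33/(22 + 10))² = (121 + 33/32)² = (3905/32)² = 15249025/1024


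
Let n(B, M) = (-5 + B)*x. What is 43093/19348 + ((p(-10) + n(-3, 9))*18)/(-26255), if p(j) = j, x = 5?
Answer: 229763983/101596348 ≈ 2.2615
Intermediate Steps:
n(B, M) = -25 + 5*B (n(B, M) = (-5 + B)*5 = -25 + 5*B)
43093/19348 + ((p(-10) + n(-3, 9))*18)/(-26255) = 43093/19348 + ((-10 + (-25 + 5*(-3)))*18)/(-26255) = 43093*(1/19348) + ((-10 + (-25 - 15))*18)*(-1/26255) = 43093/19348 + ((-10 - 40)*18)*(-1/26255) = 43093/19348 - 50*18*(-1/26255) = 43093/19348 - 900*(-1/26255) = 43093/19348 + 180/5251 = 229763983/101596348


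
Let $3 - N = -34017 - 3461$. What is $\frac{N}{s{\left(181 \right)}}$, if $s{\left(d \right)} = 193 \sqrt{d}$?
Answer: $\frac{37481 \sqrt{181}}{34933} \approx 14.435$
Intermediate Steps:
$N = 37481$ ($N = 3 - \left(-34017 - 3461\right) = 3 - -37478 = 3 + 37478 = 37481$)
$\frac{N}{s{\left(181 \right)}} = \frac{37481}{193 \sqrt{181}} = 37481 \frac{\sqrt{181}}{34933} = \frac{37481 \sqrt{181}}{34933}$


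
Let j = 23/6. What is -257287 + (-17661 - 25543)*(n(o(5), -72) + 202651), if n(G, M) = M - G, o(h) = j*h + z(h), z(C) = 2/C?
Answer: -131274525671/15 ≈ -8.7516e+9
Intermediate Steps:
j = 23/6 (j = 23*(1/6) = 23/6 ≈ 3.8333)
o(h) = 2/h + 23*h/6 (o(h) = 23*h/6 + 2/h = 2/h + 23*h/6)
-257287 + (-17661 - 25543)*(n(o(5), -72) + 202651) = -257287 + (-17661 - 25543)*((-72 - (2/5 + (23/6)*5)) + 202651) = -257287 - 43204*((-72 - (2*(1/5) + 115/6)) + 202651) = -257287 - 43204*((-72 - (2/5 + 115/6)) + 202651) = -257287 - 43204*((-72 - 1*587/30) + 202651) = -257287 - 43204*((-72 - 587/30) + 202651) = -257287 - 43204*(-2747/30 + 202651) = -257287 - 43204*6076783/30 = -257287 - 131270666366/15 = -131274525671/15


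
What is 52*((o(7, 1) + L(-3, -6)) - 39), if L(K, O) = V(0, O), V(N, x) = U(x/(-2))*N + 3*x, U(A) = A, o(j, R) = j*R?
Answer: -2600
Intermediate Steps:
o(j, R) = R*j
V(N, x) = 3*x - N*x/2 (V(N, x) = (x/(-2))*N + 3*x = (x*(-1/2))*N + 3*x = (-x/2)*N + 3*x = -N*x/2 + 3*x = 3*x - N*x/2)
L(K, O) = 3*O (L(K, O) = O*(6 - 1*0)/2 = O*(6 + 0)/2 = (1/2)*O*6 = 3*O)
52*((o(7, 1) + L(-3, -6)) - 39) = 52*((1*7 + 3*(-6)) - 39) = 52*((7 - 18) - 39) = 52*(-11 - 39) = 52*(-50) = -2600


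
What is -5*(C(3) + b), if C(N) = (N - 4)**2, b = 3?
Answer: -20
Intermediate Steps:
C(N) = (-4 + N)**2
-5*(C(3) + b) = -5*((-4 + 3)**2 + 3) = -5*((-1)**2 + 3) = -5*(1 + 3) = -5*4 = -20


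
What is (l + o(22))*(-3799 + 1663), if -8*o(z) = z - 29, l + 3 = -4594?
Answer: 9817323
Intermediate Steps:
l = -4597 (l = -3 - 4594 = -4597)
o(z) = 29/8 - z/8 (o(z) = -(z - 29)/8 = -(-29 + z)/8 = 29/8 - z/8)
(l + o(22))*(-3799 + 1663) = (-4597 + (29/8 - ⅛*22))*(-3799 + 1663) = (-4597 + (29/8 - 11/4))*(-2136) = (-4597 + 7/8)*(-2136) = -36769/8*(-2136) = 9817323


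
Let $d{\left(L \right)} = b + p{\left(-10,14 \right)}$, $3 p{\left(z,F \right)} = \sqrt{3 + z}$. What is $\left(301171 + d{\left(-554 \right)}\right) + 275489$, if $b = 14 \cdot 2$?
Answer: $576688 + \frac{i \sqrt{7}}{3} \approx 5.7669 \cdot 10^{5} + 0.88192 i$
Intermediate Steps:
$b = 28$
$p{\left(z,F \right)} = \frac{\sqrt{3 + z}}{3}$
$d{\left(L \right)} = 28 + \frac{i \sqrt{7}}{3}$ ($d{\left(L \right)} = 28 + \frac{\sqrt{3 - 10}}{3} = 28 + \frac{\sqrt{-7}}{3} = 28 + \frac{i \sqrt{7}}{3}$)
$\left(301171 + d{\left(-554 \right)}\right) + 275489 = \left(301171 + \left(28 + \frac{i \sqrt{7}}{3}\right)\right) + 275489 = \left(301199 + \frac{i \sqrt{7}}{3}\right) + 275489 = 576688 + \frac{i \sqrt{7}}{3}$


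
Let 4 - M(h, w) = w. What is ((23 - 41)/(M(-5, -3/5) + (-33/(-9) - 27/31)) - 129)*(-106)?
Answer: 47912106/3439 ≈ 13932.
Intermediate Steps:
M(h, w) = 4 - w
((23 - 41)/(M(-5, -3/5) + (-33/(-9) - 27/31)) - 129)*(-106) = ((23 - 41)/((4 - (-3)/5) + (-33/(-9) - 27/31)) - 129)*(-106) = (-18/((4 - (-3)/5) + (-33*(-⅑) - 27*1/31)) - 129)*(-106) = (-18/((4 - 1*(-⅗)) + (11/3 - 27/31)) - 129)*(-106) = (-18/((4 + ⅗) + 260/93) - 129)*(-106) = (-18/(23/5 + 260/93) - 129)*(-106) = (-18/3439/465 - 129)*(-106) = (-18*465/3439 - 129)*(-106) = (-8370/3439 - 129)*(-106) = -452001/3439*(-106) = 47912106/3439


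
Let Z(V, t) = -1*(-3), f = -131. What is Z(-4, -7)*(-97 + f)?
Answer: -684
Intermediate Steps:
Z(V, t) = 3
Z(-4, -7)*(-97 + f) = 3*(-97 - 131) = 3*(-228) = -684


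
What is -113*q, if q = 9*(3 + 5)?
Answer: -8136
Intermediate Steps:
q = 72 (q = 9*8 = 72)
-113*q = -113*72 = -8136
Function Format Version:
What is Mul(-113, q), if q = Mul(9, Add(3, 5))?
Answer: -8136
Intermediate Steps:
q = 72 (q = Mul(9, 8) = 72)
Mul(-113, q) = Mul(-113, 72) = -8136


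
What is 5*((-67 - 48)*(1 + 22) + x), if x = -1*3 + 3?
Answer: -13225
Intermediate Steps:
x = 0 (x = -3 + 3 = 0)
5*((-67 - 48)*(1 + 22) + x) = 5*((-67 - 48)*(1 + 22) + 0) = 5*(-115*23 + 0) = 5*(-2645 + 0) = 5*(-2645) = -13225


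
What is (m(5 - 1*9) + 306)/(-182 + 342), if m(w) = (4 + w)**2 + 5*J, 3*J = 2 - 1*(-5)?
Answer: 953/480 ≈ 1.9854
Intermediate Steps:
J = 7/3 (J = (2 - 1*(-5))/3 = (2 + 5)/3 = (1/3)*7 = 7/3 ≈ 2.3333)
m(w) = 35/3 + (4 + w)**2 (m(w) = (4 + w)**2 + 5*(7/3) = (4 + w)**2 + 35/3 = 35/3 + (4 + w)**2)
(m(5 - 1*9) + 306)/(-182 + 342) = ((35/3 + (4 + (5 - 1*9))**2) + 306)/(-182 + 342) = ((35/3 + (4 + (5 - 9))**2) + 306)/160 = ((35/3 + (4 - 4)**2) + 306)*(1/160) = ((35/3 + 0**2) + 306)*(1/160) = ((35/3 + 0) + 306)*(1/160) = (35/3 + 306)*(1/160) = (953/3)*(1/160) = 953/480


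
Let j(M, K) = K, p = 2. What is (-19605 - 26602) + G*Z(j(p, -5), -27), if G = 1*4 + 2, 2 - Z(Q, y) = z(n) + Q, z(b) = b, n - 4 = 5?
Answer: -46219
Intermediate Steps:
n = 9 (n = 4 + 5 = 9)
Z(Q, y) = -7 - Q (Z(Q, y) = 2 - (9 + Q) = 2 + (-9 - Q) = -7 - Q)
G = 6 (G = 4 + 2 = 6)
(-19605 - 26602) + G*Z(j(p, -5), -27) = (-19605 - 26602) + 6*(-7 - 1*(-5)) = -46207 + 6*(-7 + 5) = -46207 + 6*(-2) = -46207 - 12 = -46219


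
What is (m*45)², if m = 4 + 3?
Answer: 99225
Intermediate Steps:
m = 7
(m*45)² = (7*45)² = 315² = 99225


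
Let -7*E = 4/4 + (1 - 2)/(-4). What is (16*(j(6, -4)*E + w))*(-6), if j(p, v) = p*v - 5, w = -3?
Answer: -1464/7 ≈ -209.14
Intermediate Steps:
E = -5/28 (E = -(4/4 + (1 - 2)/(-4))/7 = -(4*(¼) - 1*(-¼))/7 = -(1 + ¼)/7 = -⅐*5/4 = -5/28 ≈ -0.17857)
j(p, v) = -5 + p*v
(16*(j(6, -4)*E + w))*(-6) = (16*((-5 + 6*(-4))*(-5/28) - 3))*(-6) = (16*((-5 - 24)*(-5/28) - 3))*(-6) = (16*(-29*(-5/28) - 3))*(-6) = (16*(145/28 - 3))*(-6) = (16*(61/28))*(-6) = (244/7)*(-6) = -1464/7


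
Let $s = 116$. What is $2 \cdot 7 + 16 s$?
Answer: $1870$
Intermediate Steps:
$2 \cdot 7 + 16 s = 2 \cdot 7 + 16 \cdot 116 = 14 + 1856 = 1870$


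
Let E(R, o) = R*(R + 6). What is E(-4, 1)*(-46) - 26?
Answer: 342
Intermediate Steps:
E(R, o) = R*(6 + R)
E(-4, 1)*(-46) - 26 = -4*(6 - 4)*(-46) - 26 = -4*2*(-46) - 26 = -8*(-46) - 26 = 368 - 26 = 342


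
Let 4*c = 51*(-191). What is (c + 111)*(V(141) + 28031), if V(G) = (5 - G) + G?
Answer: -65162673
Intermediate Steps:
c = -9741/4 (c = (51*(-191))/4 = (¼)*(-9741) = -9741/4 ≈ -2435.3)
V(G) = 5
(c + 111)*(V(141) + 28031) = (-9741/4 + 111)*(5 + 28031) = -9297/4*28036 = -65162673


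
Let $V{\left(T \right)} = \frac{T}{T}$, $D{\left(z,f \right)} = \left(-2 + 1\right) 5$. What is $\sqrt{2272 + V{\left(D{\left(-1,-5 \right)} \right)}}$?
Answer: $\sqrt{2273} \approx 47.676$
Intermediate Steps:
$D{\left(z,f \right)} = -5$ ($D{\left(z,f \right)} = \left(-1\right) 5 = -5$)
$V{\left(T \right)} = 1$
$\sqrt{2272 + V{\left(D{\left(-1,-5 \right)} \right)}} = \sqrt{2272 + 1} = \sqrt{2273}$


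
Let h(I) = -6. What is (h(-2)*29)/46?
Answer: -87/23 ≈ -3.7826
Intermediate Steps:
(h(-2)*29)/46 = -6*29/46 = -174*1/46 = -87/23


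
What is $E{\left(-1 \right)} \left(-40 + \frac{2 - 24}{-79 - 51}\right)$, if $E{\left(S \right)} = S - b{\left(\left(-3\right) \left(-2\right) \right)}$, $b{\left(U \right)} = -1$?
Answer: $0$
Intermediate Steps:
$E{\left(S \right)} = 1 + S$ ($E{\left(S \right)} = S - -1 = S + 1 = 1 + S$)
$E{\left(-1 \right)} \left(-40 + \frac{2 - 24}{-79 - 51}\right) = \left(1 - 1\right) \left(-40 + \frac{2 - 24}{-79 - 51}\right) = 0 \left(-40 - \frac{22}{-130}\right) = 0 \left(-40 - - \frac{11}{65}\right) = 0 \left(-40 + \frac{11}{65}\right) = 0 \left(- \frac{2589}{65}\right) = 0$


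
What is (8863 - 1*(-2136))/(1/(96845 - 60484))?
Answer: 399934639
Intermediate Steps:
(8863 - 1*(-2136))/(1/(96845 - 60484)) = (8863 + 2136)/(1/36361) = 10999/(1/36361) = 10999*36361 = 399934639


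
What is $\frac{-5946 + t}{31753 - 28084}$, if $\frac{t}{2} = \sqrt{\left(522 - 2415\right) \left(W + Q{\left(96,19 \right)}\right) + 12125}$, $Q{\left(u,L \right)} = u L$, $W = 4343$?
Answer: $- \frac{1982}{1223} + \frac{2 i \sqrt{11662006}}{3669} \approx -1.6206 + 1.8615 i$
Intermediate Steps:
$Q{\left(u,L \right)} = L u$
$t = 2 i \sqrt{11662006}$ ($t = 2 \sqrt{\left(522 - 2415\right) \left(4343 + 19 \cdot 96\right) + 12125} = 2 \sqrt{- 1893 \left(4343 + 1824\right) + 12125} = 2 \sqrt{\left(-1893\right) 6167 + 12125} = 2 \sqrt{-11674131 + 12125} = 2 \sqrt{-11662006} = 2 i \sqrt{11662006} \approx 6829.9 i$)
$\frac{-5946 + t}{31753 - 28084} = \frac{-5946 + 2 i \sqrt{11662006}}{31753 - 28084} = \frac{-5946 + 2 i \sqrt{11662006}}{3669} = \left(-5946 + 2 i \sqrt{11662006}\right) \frac{1}{3669} = - \frac{1982}{1223} + \frac{2 i \sqrt{11662006}}{3669}$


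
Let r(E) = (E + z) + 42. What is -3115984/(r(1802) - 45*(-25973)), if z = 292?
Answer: -3115984/1170921 ≈ -2.6611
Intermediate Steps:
r(E) = 334 + E (r(E) = (E + 292) + 42 = (292 + E) + 42 = 334 + E)
-3115984/(r(1802) - 45*(-25973)) = -3115984/((334 + 1802) - 45*(-25973)) = -3115984/(2136 + 1168785) = -3115984/1170921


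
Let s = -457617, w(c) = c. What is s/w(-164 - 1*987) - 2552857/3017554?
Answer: 1377945670411/3473204654 ≈ 396.74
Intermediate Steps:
s/w(-164 - 1*987) - 2552857/3017554 = -457617/(-164 - 1*987) - 2552857/3017554 = -457617/(-164 - 987) - 2552857*1/3017554 = -457617/(-1151) - 2552857/3017554 = -457617*(-1/1151) - 2552857/3017554 = 457617/1151 - 2552857/3017554 = 1377945670411/3473204654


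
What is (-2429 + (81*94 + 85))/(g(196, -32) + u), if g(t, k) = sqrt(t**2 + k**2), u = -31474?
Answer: -41466995/247643309 - 5270*sqrt(2465)/247643309 ≈ -0.16850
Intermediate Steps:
g(t, k) = sqrt(k**2 + t**2)
(-2429 + (81*94 + 85))/(g(196, -32) + u) = (-2429 + (81*94 + 85))/(sqrt((-32)**2 + 196**2) - 31474) = (-2429 + (7614 + 85))/(sqrt(1024 + 38416) - 31474) = (-2429 + 7699)/(sqrt(39440) - 31474) = 5270/(4*sqrt(2465) - 31474) = 5270/(-31474 + 4*sqrt(2465))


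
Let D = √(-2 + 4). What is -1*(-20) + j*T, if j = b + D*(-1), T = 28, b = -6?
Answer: -148 - 28*√2 ≈ -187.60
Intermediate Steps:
D = √2 ≈ 1.4142
j = -6 - √2 (j = -6 + √2*(-1) = -6 - √2 ≈ -7.4142)
-1*(-20) + j*T = -1*(-20) + (-6 - √2)*28 = 20 + (-168 - 28*√2) = -148 - 28*√2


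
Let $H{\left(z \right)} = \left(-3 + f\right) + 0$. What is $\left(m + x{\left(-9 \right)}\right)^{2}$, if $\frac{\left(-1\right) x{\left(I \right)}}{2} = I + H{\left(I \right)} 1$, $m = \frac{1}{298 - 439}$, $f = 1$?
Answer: $\frac{9616201}{19881} \approx 483.69$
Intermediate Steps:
$m = - \frac{1}{141}$ ($m = \frac{1}{-141} = - \frac{1}{141} \approx -0.0070922$)
$H{\left(z \right)} = -2$ ($H{\left(z \right)} = \left(-3 + 1\right) + 0 = -2 + 0 = -2$)
$x{\left(I \right)} = 4 - 2 I$ ($x{\left(I \right)} = - 2 \left(I - 2\right) = - 2 \left(-2 + I\right) = 4 - 2 I$)
$\left(m + x{\left(-9 \right)}\right)^{2} = \left(- \frac{1}{141} + \left(4 - -18\right)\right)^{2} = \left(- \frac{1}{141} + \left(4 + 18\right)\right)^{2} = \left(- \frac{1}{141} + 22\right)^{2} = \left(\frac{3101}{141}\right)^{2} = \frac{9616201}{19881}$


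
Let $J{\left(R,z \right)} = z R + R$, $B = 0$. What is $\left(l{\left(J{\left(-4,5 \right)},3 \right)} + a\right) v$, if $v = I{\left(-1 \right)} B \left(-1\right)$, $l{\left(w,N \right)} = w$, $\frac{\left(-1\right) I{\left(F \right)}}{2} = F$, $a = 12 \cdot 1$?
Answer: $0$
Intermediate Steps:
$a = 12$
$I{\left(F \right)} = - 2 F$
$J{\left(R,z \right)} = R + R z$ ($J{\left(R,z \right)} = R z + R = R + R z$)
$v = 0$ ($v = \left(-2\right) \left(-1\right) 0 \left(-1\right) = 2 \cdot 0 \left(-1\right) = 0 \left(-1\right) = 0$)
$\left(l{\left(J{\left(-4,5 \right)},3 \right)} + a\right) v = \left(- 4 \left(1 + 5\right) + 12\right) 0 = \left(\left(-4\right) 6 + 12\right) 0 = \left(-24 + 12\right) 0 = \left(-12\right) 0 = 0$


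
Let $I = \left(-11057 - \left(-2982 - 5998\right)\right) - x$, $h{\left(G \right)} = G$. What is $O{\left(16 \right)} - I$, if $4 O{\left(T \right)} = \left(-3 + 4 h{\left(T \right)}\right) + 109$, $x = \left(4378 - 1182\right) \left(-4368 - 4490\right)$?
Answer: $- \frac{56616097}{2} \approx -2.8308 \cdot 10^{7}$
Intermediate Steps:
$x = -28310168$ ($x = 3196 \left(-8858\right) = -28310168$)
$O{\left(T \right)} = \frac{53}{2} + T$ ($O{\left(T \right)} = \frac{\left(-3 + 4 T\right) + 109}{4} = \frac{106 + 4 T}{4} = \frac{53}{2} + T$)
$I = 28308091$ ($I = \left(-11057 - \left(-2982 - 5998\right)\right) - -28310168 = \left(-11057 - \left(-2982 - 5998\right)\right) + 28310168 = \left(-11057 - -8980\right) + 28310168 = \left(-11057 + 8980\right) + 28310168 = -2077 + 28310168 = 28308091$)
$O{\left(16 \right)} - I = \left(\frac{53}{2} + 16\right) - 28308091 = \frac{85}{2} - 28308091 = - \frac{56616097}{2}$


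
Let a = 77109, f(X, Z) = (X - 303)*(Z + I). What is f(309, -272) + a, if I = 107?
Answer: 76119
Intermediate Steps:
f(X, Z) = (-303 + X)*(107 + Z) (f(X, Z) = (X - 303)*(Z + 107) = (-303 + X)*(107 + Z))
f(309, -272) + a = (-32421 - 303*(-272) + 107*309 + 309*(-272)) + 77109 = (-32421 + 82416 + 33063 - 84048) + 77109 = -990 + 77109 = 76119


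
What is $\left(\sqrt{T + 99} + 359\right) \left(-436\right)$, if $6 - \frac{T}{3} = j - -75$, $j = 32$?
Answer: $-156524 - 872 i \sqrt{51} \approx -1.5652 \cdot 10^{5} - 6227.3 i$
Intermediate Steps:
$T = -303$ ($T = 18 - 3 \left(32 - -75\right) = 18 - 3 \left(32 + 75\right) = 18 - 321 = -303$)
$\left(\sqrt{T + 99} + 359\right) \left(-436\right) = \left(\sqrt{-303 + 99} + 359\right) \left(-436\right) = \left(\sqrt{-204} + 359\right) \left(-436\right) = \left(2 i \sqrt{51} + 359\right) \left(-436\right) = \left(359 + 2 i \sqrt{51}\right) \left(-436\right) = -156524 - 872 i \sqrt{51}$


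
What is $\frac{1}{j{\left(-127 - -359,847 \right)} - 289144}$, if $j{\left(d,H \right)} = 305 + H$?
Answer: $- \frac{1}{287992} \approx -3.4723 \cdot 10^{-6}$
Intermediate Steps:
$\frac{1}{j{\left(-127 - -359,847 \right)} - 289144} = \frac{1}{\left(305 + 847\right) - 289144} = \frac{1}{1152 - 289144} = \frac{1}{-287992} = - \frac{1}{287992}$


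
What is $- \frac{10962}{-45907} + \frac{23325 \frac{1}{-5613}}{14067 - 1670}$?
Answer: $\frac{8755321661}{36717347821} \approx 0.23845$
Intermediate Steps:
$- \frac{10962}{-45907} + \frac{23325 \frac{1}{-5613}}{14067 - 1670} = \left(-10962\right) \left(- \frac{1}{45907}\right) + \frac{23325 \left(- \frac{1}{5613}\right)}{12397} = \frac{378}{1583} - \frac{7775}{23194787} = \frac{8755321661}{36717347821}$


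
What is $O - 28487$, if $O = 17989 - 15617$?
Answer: $-26115$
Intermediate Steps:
$O = 2372$
$O - 28487 = 2372 - 28487 = -26115$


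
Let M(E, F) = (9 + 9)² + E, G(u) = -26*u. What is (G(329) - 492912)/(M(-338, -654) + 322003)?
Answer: -501466/321989 ≈ -1.5574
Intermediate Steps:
M(E, F) = 324 + E (M(E, F) = 18² + E = 324 + E)
(G(329) - 492912)/(M(-338, -654) + 322003) = (-26*329 - 492912)/((324 - 338) + 322003) = (-8554 - 492912)/(-14 + 322003) = -501466/321989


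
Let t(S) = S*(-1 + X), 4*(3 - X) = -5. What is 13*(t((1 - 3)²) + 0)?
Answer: 169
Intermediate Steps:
X = 17/4 (X = 3 - ¼*(-5) = 3 + 5/4 = 17/4 ≈ 4.2500)
t(S) = 13*S/4 (t(S) = S*(-1 + 17/4) = S*(13/4) = 13*S/4)
13*(t((1 - 3)²) + 0) = 13*(13*(1 - 3)²/4 + 0) = 13*((13/4)*(-2)² + 0) = 13*((13/4)*4 + 0) = 13*(13 + 0) = 13*13 = 169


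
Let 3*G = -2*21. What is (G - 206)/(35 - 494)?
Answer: 220/459 ≈ 0.47930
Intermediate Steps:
G = -14 (G = (-2*21)/3 = (⅓)*(-42) = -14)
(G - 206)/(35 - 494) = (-14 - 206)/(35 - 494) = -220/(-459) = -220*(-1/459) = 220/459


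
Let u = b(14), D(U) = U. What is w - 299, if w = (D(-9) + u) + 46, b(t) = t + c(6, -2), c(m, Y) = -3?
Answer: -251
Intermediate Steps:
b(t) = -3 + t (b(t) = t - 3 = -3 + t)
u = 11 (u = -3 + 14 = 11)
w = 48 (w = (-9 + 11) + 46 = 2 + 46 = 48)
w - 299 = 48 - 299 = -251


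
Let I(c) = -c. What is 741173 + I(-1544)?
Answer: 742717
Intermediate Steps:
741173 + I(-1544) = 741173 - 1*(-1544) = 741173 + 1544 = 742717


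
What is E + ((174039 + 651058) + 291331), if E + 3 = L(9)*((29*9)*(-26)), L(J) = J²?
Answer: 566759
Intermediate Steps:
E = -549669 (E = -3 + 9²*((29*9)*(-26)) = -3 + 81*(261*(-26)) = -3 + 81*(-6786) = -3 - 549666 = -549669)
E + ((174039 + 651058) + 291331) = -549669 + ((174039 + 651058) + 291331) = -549669 + (825097 + 291331) = -549669 + 1116428 = 566759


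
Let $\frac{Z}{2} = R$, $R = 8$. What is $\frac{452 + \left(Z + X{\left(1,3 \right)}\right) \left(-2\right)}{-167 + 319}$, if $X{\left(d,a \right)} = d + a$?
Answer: $\frac{103}{38} \approx 2.7105$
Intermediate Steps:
$Z = 16$ ($Z = 2 \cdot 8 = 16$)
$X{\left(d,a \right)} = a + d$
$\frac{452 + \left(Z + X{\left(1,3 \right)}\right) \left(-2\right)}{-167 + 319} = \frac{452 + \left(16 + \left(3 + 1\right)\right) \left(-2\right)}{-167 + 319} = \frac{452 + \left(16 + 4\right) \left(-2\right)}{152} = \left(452 + 20 \left(-2\right)\right) \frac{1}{152} = \left(452 - 40\right) \frac{1}{152} = 412 \cdot \frac{1}{152} = \frac{103}{38}$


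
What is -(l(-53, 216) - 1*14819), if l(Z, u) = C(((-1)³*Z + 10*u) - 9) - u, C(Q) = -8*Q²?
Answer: 38875963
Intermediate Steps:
l(Z, u) = -u - 8*(-9 - Z + 10*u)² (l(Z, u) = -8*(((-1)³*Z + 10*u) - 9)² - u = -8*((-Z + 10*u) - 9)² - u = -8*(-9 - Z + 10*u)² - u = -u - 8*(-9 - Z + 10*u)²)
-(l(-53, 216) - 1*14819) = -((-1*216 - 8*(9 - 53 - 10*216)²) - 1*14819) = -((-216 - 8*(9 - 53 - 2160)²) - 14819) = -((-216 - 8*(-2204)²) - 14819) = -((-216 - 8*4857616) - 14819) = -((-216 - 38860928) - 14819) = -(-38861144 - 14819) = -1*(-38875963) = 38875963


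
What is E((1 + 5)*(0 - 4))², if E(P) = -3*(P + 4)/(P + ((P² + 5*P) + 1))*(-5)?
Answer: 90000/187489 ≈ 0.48003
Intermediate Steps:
E(P) = 15*(4 + P)/(1 + P² + 6*P) (E(P) = -3*(4 + P)/(P + (1 + P² + 5*P))*(-5) = -3*(4 + P)/(1 + P² + 6*P)*(-5) = 15*(4 + P)/(1 + P² + 6*P))
E((1 + 5)*(0 - 4))² = (15*(4 + (1 + 5)*(0 - 4))/(1 + ((1 + 5)*(0 - 4))² + 6*((1 + 5)*(0 - 4))))² = (15*(4 + 6*(-4))/(1 + (6*(-4))² + 6*(6*(-4))))² = (15*(4 - 24)/(1 + (-24)² + 6*(-24)))² = (15*(-20)/(1 + 576 - 144))² = (15*(-20)/433)² = (15*(1/433)*(-20))² = (-300/433)² = 90000/187489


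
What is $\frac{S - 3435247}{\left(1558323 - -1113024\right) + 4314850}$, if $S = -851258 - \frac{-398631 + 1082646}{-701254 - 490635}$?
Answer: $- \frac{5109037473930}{8326771356133} \approx -0.61357$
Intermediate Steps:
$S = - \frac{1014604362347}{1191889}$ ($S = -851258 - \frac{684015}{-1191889} = -851258 - 684015 \left(- \frac{1}{1191889}\right) = -851258 - - \frac{684015}{1191889} = -851258 + \frac{684015}{1191889} = - \frac{1014604362347}{1191889} \approx -8.5126 \cdot 10^{5}$)
$\frac{S - 3435247}{\left(1558323 - -1113024\right) + 4314850} = \frac{- \frac{1014604362347}{1191889} - 3435247}{\left(1558323 - -1113024\right) + 4314850} = - \frac{5109037473930}{1191889 \left(\left(1558323 + 1113024\right) + 4314850\right)} = - \frac{5109037473930}{1191889 \left(2671347 + 4314850\right)} = - \frac{5109037473930}{1191889 \cdot 6986197} = \left(- \frac{5109037473930}{1191889}\right) \frac{1}{6986197} = - \frac{5109037473930}{8326771356133}$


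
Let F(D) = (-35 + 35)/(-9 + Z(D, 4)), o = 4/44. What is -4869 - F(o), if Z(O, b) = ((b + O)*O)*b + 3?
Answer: -4869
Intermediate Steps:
o = 1/11 (o = 4*(1/44) = 1/11 ≈ 0.090909)
Z(O, b) = 3 + O*b*(O + b) (Z(O, b) = ((O + b)*O)*b + 3 = (O*(O + b))*b + 3 = O*b*(O + b) + 3 = 3 + O*b*(O + b))
F(D) = 0 (F(D) = (-35 + 35)/(-9 + (3 + D*4**2 + 4*D**2)) = 0/(-9 + (3 + D*16 + 4*D**2)) = 0/(-9 + (3 + 16*D + 4*D**2)) = 0/(-9 + (3 + 4*D**2 + 16*D)) = 0/(-6 + 4*D**2 + 16*D) = 0)
-4869 - F(o) = -4869 - 1*0 = -4869 + 0 = -4869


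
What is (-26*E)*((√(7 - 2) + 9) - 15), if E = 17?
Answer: 2652 - 442*√5 ≈ 1663.7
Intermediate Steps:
(-26*E)*((√(7 - 2) + 9) - 15) = (-26*17)*((√(7 - 2) + 9) - 15) = -442*((√5 + 9) - 15) = -442*((9 + √5) - 15) = -442*(-6 + √5) = 2652 - 442*√5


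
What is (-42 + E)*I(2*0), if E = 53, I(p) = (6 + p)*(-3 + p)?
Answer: -198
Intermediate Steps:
I(p) = (-3 + p)*(6 + p)
(-42 + E)*I(2*0) = (-42 + 53)*(-18 + (2*0)² + 3*(2*0)) = 11*(-18 + 0² + 3*0) = 11*(-18 + 0 + 0) = 11*(-18) = -198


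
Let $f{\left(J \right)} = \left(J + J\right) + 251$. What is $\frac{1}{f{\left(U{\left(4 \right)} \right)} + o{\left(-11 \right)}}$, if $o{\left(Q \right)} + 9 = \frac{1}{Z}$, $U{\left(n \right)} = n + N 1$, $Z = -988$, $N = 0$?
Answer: $\frac{988}{246999} \approx 0.004$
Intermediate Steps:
$U{\left(n \right)} = n$ ($U{\left(n \right)} = n + 0 \cdot 1 = n + 0 = n$)
$f{\left(J \right)} = 251 + 2 J$ ($f{\left(J \right)} = 2 J + 251 = 251 + 2 J$)
$o{\left(Q \right)} = - \frac{8893}{988}$ ($o{\left(Q \right)} = -9 + \frac{1}{-988} = -9 - \frac{1}{988} = - \frac{8893}{988}$)
$\frac{1}{f{\left(U{\left(4 \right)} \right)} + o{\left(-11 \right)}} = \frac{1}{\left(251 + 2 \cdot 4\right) - \frac{8893}{988}} = \frac{1}{\left(251 + 8\right) - \frac{8893}{988}} = \frac{1}{259 - \frac{8893}{988}} = \frac{1}{\frac{246999}{988}} = \frac{988}{246999}$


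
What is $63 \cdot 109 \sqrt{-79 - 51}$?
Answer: $6867 i \sqrt{130} \approx 78296.0 i$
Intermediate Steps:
$63 \cdot 109 \sqrt{-79 - 51} = 6867 \sqrt{-130} = 6867 i \sqrt{130}$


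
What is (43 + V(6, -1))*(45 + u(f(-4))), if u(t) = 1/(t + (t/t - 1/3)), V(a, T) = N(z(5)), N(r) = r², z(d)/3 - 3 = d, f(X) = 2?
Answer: 224697/8 ≈ 28087.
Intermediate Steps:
z(d) = 9 + 3*d
V(a, T) = 576 (V(a, T) = (9 + 3*5)² = (9 + 15)² = 24² = 576)
u(t) = 1/(⅔ + t) (u(t) = 1/(t + (1 - 1*⅓)) = 1/(t + (1 - ⅓)) = 1/(t + ⅔) = 1/(⅔ + t))
(43 + V(6, -1))*(45 + u(f(-4))) = (43 + 576)*(45 + 3/(2 + 3*2)) = 619*(45 + 3/(2 + 6)) = 619*(45 + 3/8) = 619*(363/8) = 224697/8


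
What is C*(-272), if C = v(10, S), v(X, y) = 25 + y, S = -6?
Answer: -5168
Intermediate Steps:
C = 19 (C = 25 - 6 = 19)
C*(-272) = 19*(-272) = -5168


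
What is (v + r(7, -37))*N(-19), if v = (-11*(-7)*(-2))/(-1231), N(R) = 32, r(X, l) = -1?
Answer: -34464/1231 ≈ -27.997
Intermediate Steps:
v = 154/1231 (v = (77*(-2))*(-1/1231) = -154*(-1/1231) = 154/1231 ≈ 0.12510)
(v + r(7, -37))*N(-19) = (154/1231 - 1)*32 = -1077/1231*32 = -34464/1231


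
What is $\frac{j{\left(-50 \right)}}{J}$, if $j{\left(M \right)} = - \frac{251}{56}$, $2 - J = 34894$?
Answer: $\frac{251}{1953952} \approx 0.00012846$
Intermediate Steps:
$J = -34892$ ($J = 2 - 34894 = -34892$)
$j{\left(M \right)} = - \frac{251}{56}$ ($j{\left(M \right)} = \left(-251\right) \frac{1}{56} = - \frac{251}{56}$)
$\frac{j{\left(-50 \right)}}{J} = - \frac{251}{56 \left(-34892\right)} = \left(- \frac{251}{56}\right) \left(- \frac{1}{34892}\right) = \frac{251}{1953952}$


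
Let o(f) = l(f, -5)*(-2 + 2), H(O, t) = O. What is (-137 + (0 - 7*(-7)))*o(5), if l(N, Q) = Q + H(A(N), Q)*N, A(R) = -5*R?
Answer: 0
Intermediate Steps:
l(N, Q) = Q - 5*N² (l(N, Q) = Q + (-5*N)*N = Q - 5*N²)
o(f) = 0 (o(f) = (-5 - 5*f²)*(-2 + 2) = (-5 - 5*f²)*0 = 0)
(-137 + (0 - 7*(-7)))*o(5) = (-137 + (0 - 7*(-7)))*0 = (-137 + (0 + 49))*0 = (-137 + 49)*0 = -88*0 = 0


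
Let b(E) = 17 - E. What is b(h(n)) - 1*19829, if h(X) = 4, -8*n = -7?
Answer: -19816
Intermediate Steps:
n = 7/8 (n = -⅛*(-7) = 7/8 ≈ 0.87500)
b(h(n)) - 1*19829 = (17 - 1*4) - 1*19829 = (17 - 4) - 19829 = 13 - 19829 = -19816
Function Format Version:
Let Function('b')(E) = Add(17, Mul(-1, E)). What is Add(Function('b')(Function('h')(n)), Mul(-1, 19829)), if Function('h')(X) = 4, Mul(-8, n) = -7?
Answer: -19816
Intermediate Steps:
n = Rational(7, 8) (n = Mul(Rational(-1, 8), -7) = Rational(7, 8) ≈ 0.87500)
Add(Function('b')(Function('h')(n)), Mul(-1, 19829)) = Add(Add(17, Mul(-1, 4)), Mul(-1, 19829)) = Add(Add(17, -4), -19829) = Add(13, -19829) = -19816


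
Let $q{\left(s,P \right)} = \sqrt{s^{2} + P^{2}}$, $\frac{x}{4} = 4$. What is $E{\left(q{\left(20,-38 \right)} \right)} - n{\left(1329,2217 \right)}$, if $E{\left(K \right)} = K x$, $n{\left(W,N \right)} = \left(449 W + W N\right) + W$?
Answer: $-3544443 + 32 \sqrt{461} \approx -3.5438 \cdot 10^{6}$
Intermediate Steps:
$x = 16$ ($x = 4 \cdot 4 = 16$)
$n{\left(W,N \right)} = 450 W + N W$ ($n{\left(W,N \right)} = \left(449 W + N W\right) + W = 450 W + N W$)
$q{\left(s,P \right)} = \sqrt{P^{2} + s^{2}}$
$E{\left(K \right)} = 16 K$ ($E{\left(K \right)} = K 16 = 16 K$)
$E{\left(q{\left(20,-38 \right)} \right)} - n{\left(1329,2217 \right)} = 16 \sqrt{\left(-38\right)^{2} + 20^{2}} - 1329 \left(450 + 2217\right) = 16 \sqrt{1444 + 400} - 1329 \cdot 2667 = 16 \sqrt{1844} - 3544443 = 16 \cdot 2 \sqrt{461} - 3544443 = 32 \sqrt{461} - 3544443 = -3544443 + 32 \sqrt{461}$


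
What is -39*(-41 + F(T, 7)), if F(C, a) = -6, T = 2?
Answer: 1833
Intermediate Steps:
-39*(-41 + F(T, 7)) = -39*(-41 - 6) = -39*(-47) = 1833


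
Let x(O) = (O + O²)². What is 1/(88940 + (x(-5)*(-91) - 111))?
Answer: 1/52429 ≈ 1.9073e-5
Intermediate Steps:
1/(88940 + (x(-5)*(-91) - 111)) = 1/(88940 + (((-5)²*(1 - 5)²)*(-91) - 111)) = 1/(88940 + ((25*(-4)²)*(-91) - 111)) = 1/(88940 + ((25*16)*(-91) - 111)) = 1/(88940 + (400*(-91) - 111)) = 1/(88940 + (-36400 - 111)) = 1/(88940 - 36511) = 1/52429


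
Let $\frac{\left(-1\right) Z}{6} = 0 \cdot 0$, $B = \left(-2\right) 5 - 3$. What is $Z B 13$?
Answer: $0$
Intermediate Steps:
$B = -13$ ($B = -10 - 3 = -13$)
$Z = 0$ ($Z = - 6 \cdot 0 \cdot 0 = \left(-6\right) 0 = 0$)
$Z B 13 = 0 \left(-13\right) 13 = 0 \cdot 13 = 0$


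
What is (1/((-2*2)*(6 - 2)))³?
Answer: -1/4096 ≈ -0.00024414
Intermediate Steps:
(1/((-2*2)*(6 - 2)))³ = (1/(-4*4))³ = (1/(-16))³ = (-1/16)³ = -1/4096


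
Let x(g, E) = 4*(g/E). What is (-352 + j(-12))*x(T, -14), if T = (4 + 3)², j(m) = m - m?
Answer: 4928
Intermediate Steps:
j(m) = 0
T = 49 (T = 7² = 49)
x(g, E) = 4*g/E
(-352 + j(-12))*x(T, -14) = (-352 + 0)*(4*49/(-14)) = -1408*49*(-1)/14 = -352*(-14) = 4928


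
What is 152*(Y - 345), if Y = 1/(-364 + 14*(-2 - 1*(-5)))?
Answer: -8442916/161 ≈ -52441.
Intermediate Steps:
Y = -1/322 (Y = 1/(-364 + 14*(-2 + 5)) = 1/(-364 + 14*3) = 1/(-364 + 42) = 1/(-322) = -1/322 ≈ -0.0031056)
152*(Y - 345) = 152*(-1/322 - 345) = 152*(-111091/322) = -8442916/161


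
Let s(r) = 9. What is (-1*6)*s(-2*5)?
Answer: -54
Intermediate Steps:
(-1*6)*s(-2*5) = -1*6*9 = -6*9 = -54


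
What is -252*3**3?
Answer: -6804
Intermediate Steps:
-252*3**3 = -252*27 = -6804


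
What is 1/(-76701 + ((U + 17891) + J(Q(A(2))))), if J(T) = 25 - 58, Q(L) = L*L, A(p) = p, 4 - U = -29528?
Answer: -1/29311 ≈ -3.4117e-5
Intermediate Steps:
U = 29532 (U = 4 - 1*(-29528) = 4 + 29528 = 29532)
Q(L) = L**2
J(T) = -33
1/(-76701 + ((U + 17891) + J(Q(A(2))))) = 1/(-76701 + ((29532 + 17891) - 33)) = 1/(-76701 + (47423 - 33)) = 1/(-76701 + 47390) = 1/(-29311) = -1/29311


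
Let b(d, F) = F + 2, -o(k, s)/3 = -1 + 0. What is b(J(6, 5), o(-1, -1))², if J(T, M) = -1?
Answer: 25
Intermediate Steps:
o(k, s) = 3 (o(k, s) = -3*(-1 + 0) = -3*(-1) = 3)
b(d, F) = 2 + F
b(J(6, 5), o(-1, -1))² = (2 + 3)² = 5² = 25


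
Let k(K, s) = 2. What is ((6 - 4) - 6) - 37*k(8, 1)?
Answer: -78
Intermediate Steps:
((6 - 4) - 6) - 37*k(8, 1) = ((6 - 4) - 6) - 37*2 = (2 - 6) - 74 = -4 - 74 = -78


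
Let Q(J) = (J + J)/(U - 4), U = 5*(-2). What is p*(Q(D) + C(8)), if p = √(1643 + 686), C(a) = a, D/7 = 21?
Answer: -13*√2329 ≈ -627.38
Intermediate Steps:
U = -10
D = 147 (D = 7*21 = 147)
Q(J) = -J/7 (Q(J) = (J + J)/(-10 - 4) = (2*J)/(-14) = (2*J)*(-1/14) = -J/7)
p = √2329 ≈ 48.260
p*(Q(D) + C(8)) = √2329*(-⅐*147 + 8) = √2329*(-21 + 8) = √2329*(-13) = -13*√2329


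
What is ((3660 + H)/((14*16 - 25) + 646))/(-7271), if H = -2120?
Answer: -28/111709 ≈ -0.00025065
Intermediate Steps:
((3660 + H)/((14*16 - 25) + 646))/(-7271) = ((3660 - 2120)/((14*16 - 25) + 646))/(-7271) = (1540/((224 - 25) + 646))*(-1/7271) = (1540/(199 + 646))*(-1/7271) = (1540/845)*(-1/7271) = (1540*(1/845))*(-1/7271) = (308/169)*(-1/7271) = -28/111709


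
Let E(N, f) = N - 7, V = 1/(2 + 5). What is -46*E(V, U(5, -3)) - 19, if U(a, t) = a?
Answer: 2075/7 ≈ 296.43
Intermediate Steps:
V = ⅐ (V = 1/7 = ⅐ ≈ 0.14286)
E(N, f) = -7 + N
-46*E(V, U(5, -3)) - 19 = -46*(-7 + ⅐) - 19 = -46*(-48/7) - 19 = 2208/7 - 19 = 2075/7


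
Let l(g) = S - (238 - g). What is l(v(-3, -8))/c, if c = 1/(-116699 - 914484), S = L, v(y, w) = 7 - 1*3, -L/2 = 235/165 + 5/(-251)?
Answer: 2022651017938/8283 ≈ 2.4419e+8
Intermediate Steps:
L = -23264/8283 (L = -2*(235/165 + 5/(-251)) = -2*(235*(1/165) + 5*(-1/251)) = -2*(47/33 - 5/251) = -2*11632/8283 = -23264/8283 ≈ -2.8086)
v(y, w) = 4 (v(y, w) = 7 - 3 = 4)
S = -23264/8283 ≈ -2.8086
c = -1/1031183 (c = 1/(-1031183) = -1/1031183 ≈ -9.6976e-7)
l(g) = -1994618/8283 + g (l(g) = -23264/8283 - (238 - g) = -23264/8283 + (-238 + g) = -1994618/8283 + g)
l(v(-3, -8))/c = (-1994618/8283 + 4)/(-1/1031183) = -1961486/8283*(-1031183) = 2022651017938/8283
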